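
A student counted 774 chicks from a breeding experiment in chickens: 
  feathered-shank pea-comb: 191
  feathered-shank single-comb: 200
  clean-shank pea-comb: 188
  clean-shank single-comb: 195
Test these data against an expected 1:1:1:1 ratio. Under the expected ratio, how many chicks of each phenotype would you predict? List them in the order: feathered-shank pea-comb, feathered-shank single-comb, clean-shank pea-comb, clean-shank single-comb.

Total ratio parts = 4. Expected numbers out of 774:
  feathered-shank pea-comb: 774 × 1/4 = 193.5
  feathered-shank single-comb: 774 × 1/4 = 193.5
  clean-shank pea-comb: 774 × 1/4 = 193.5
  clean-shank single-comb: 774 × 1/4 = 193.5

193.5, 193.5, 193.5, 193.5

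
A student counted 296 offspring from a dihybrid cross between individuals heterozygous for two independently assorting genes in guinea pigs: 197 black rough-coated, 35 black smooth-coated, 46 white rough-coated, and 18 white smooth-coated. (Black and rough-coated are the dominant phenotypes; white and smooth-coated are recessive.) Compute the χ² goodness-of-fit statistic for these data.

A dihybrid F₂ with independent assortment and complete dominance at both loci gives a 9:3:3:1 phenotypic ratio.
Total ratio parts = 16. Expected numbers out of 296:
  black rough-coated: 296 × 9/16 = 166.5
  black smooth-coated: 296 × 3/16 = 55.5
  white rough-coated: 296 × 3/16 = 55.5
  white smooth-coated: 296 × 1/16 = 18.5
χ² = Σ (O − E)² / E
  black rough-coated: (197 − 166.5)² / 166.5 = 5.5871
  black smooth-coated: (35 − 55.5)² / 55.5 = 7.5721
  white rough-coated: (46 − 55.5)² / 55.5 = 1.6261
  white smooth-coated: (18 − 18.5)² / 18.5 = 0.0135
χ² = 5.5871 + 7.5721 + 1.6261 + 0.0135 = 14.7988 ≈ 14.799

14.799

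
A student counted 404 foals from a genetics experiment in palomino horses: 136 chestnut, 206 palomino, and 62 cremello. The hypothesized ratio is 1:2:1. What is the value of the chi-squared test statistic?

Under the 1:2:1 hypothesis (Σ ratio = 4, N = 404):
  chestnut: 404 × 1/4 = 101
  palomino: 404 × 2/4 = 202
  cremello: 404 × 1/4 = 101
χ² = Σ (O − E)² / E
  chestnut: (136 − 101)² / 101 = 12.1287
  palomino: (206 − 202)² / 202 = 0.0792
  cremello: (62 − 101)² / 101 = 15.0594
χ² = 12.1287 + 0.0792 + 15.0594 = 27.2673 ≈ 27.267

27.267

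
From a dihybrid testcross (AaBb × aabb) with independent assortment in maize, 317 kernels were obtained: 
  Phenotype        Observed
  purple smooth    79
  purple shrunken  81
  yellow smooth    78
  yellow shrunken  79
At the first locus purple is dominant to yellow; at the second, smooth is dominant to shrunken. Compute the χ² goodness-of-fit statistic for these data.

0.060

A dihybrid testcross with independent assortment gives a 1:1:1:1 ratio.
Expected counts for N = 317 under a 1:1:1:1 ratio (total parts = 4):
  purple smooth: 317 × 1/4 = 79.25
  purple shrunken: 317 × 1/4 = 79.25
  yellow smooth: 317 × 1/4 = 79.25
  yellow shrunken: 317 × 1/4 = 79.25
χ² = Σ (O − E)² / E
  purple smooth: (79 − 79.25)² / 79.25 = 0.0008
  purple shrunken: (81 − 79.25)² / 79.25 = 0.0386
  yellow smooth: (78 − 79.25)² / 79.25 = 0.0197
  yellow shrunken: (79 − 79.25)² / 79.25 = 0.0008
χ² = 0.0008 + 0.0386 + 0.0197 + 0.0008 = 0.0599 ≈ 0.060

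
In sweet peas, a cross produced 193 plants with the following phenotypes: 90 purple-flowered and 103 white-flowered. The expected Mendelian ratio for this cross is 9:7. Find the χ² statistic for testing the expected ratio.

The 9:7 ratio has 16 parts, so with N = 193 the expected counts are:
  purple-flowered: 193 × 9/16 = 108.5625
  white-flowered: 193 × 7/16 = 84.4375
χ² = Σ (O − E)² / E
  purple-flowered: (90 − 108.5625)² / 108.5625 = 3.1739
  white-flowered: (103 − 84.4375)² / 84.4375 = 4.0807
χ² = 3.1739 + 4.0807 = 7.2546 ≈ 7.255

7.255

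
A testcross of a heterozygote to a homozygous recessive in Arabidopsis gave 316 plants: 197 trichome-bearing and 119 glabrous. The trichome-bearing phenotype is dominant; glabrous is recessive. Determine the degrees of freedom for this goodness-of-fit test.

A testcross of a heterozygote (Aa × aa) gives a 1:1 phenotypic ratio.
A goodness-of-fit test with 2 phenotype classes has df = 2 − 1 = 1.

1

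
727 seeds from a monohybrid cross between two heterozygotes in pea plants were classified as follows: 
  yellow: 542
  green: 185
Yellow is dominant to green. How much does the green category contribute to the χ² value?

0.058

For a monohybrid cross between heterozygotes with complete dominance, the expected phenotypic ratio is 3:1.
Expected counts for N = 727 under a 3:1 ratio (total parts = 4):
  yellow: 727 × 3/4 = 545.25
  green: 727 × 1/4 = 181.75
Contribution of green: (185 − 181.75)² / 181.75 = 0.0581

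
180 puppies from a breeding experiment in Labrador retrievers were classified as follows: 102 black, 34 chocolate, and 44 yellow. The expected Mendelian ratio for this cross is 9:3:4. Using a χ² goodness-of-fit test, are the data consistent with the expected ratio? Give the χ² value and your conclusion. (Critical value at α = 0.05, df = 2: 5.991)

Expected counts for N = 180 under a 9:3:4 ratio (total parts = 16):
  black: 180 × 9/16 = 101.25
  chocolate: 180 × 3/16 = 33.75
  yellow: 180 × 4/16 = 45
χ² = Σ (O − E)² / E
  black: (102 − 101.25)² / 101.25 = 0.0056
  chocolate: (34 − 33.75)² / 33.75 = 0.0019
  yellow: (44 − 45)² / 45 = 0.0222
χ² = 0.0056 + 0.0019 + 0.0222 = 0.0297 ≈ 0.030
Degrees of freedom = 3 − 1 = 2; critical value at α = 0.05 is 5.991.
Since 0.030 < 5.991, we fail to reject the null hypothesis — the data are consistent with the 9:3:4 ratio.

0.030; consistent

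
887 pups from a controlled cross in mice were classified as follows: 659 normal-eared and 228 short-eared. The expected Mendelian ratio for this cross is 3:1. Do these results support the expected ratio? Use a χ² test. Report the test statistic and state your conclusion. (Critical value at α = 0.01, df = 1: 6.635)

0.235; consistent

Under the 3:1 hypothesis (Σ ratio = 4, N = 887):
  normal-eared: 887 × 3/4 = 665.25
  short-eared: 887 × 1/4 = 221.75
χ² = Σ (O − E)² / E
  normal-eared: (659 − 665.25)² / 665.25 = 0.0587
  short-eared: (228 − 221.75)² / 221.75 = 0.1762
χ² = 0.0587 + 0.1762 = 0.2349 ≈ 0.235
Degrees of freedom = 2 − 1 = 1; critical value at α = 0.01 is 6.635.
Since 0.235 < 6.635, we fail to reject the null hypothesis — the data are consistent with the 3:1 ratio.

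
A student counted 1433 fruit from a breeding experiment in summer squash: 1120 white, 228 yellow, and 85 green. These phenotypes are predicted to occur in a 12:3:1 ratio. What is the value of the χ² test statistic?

The 12:3:1 ratio has 16 parts, so with N = 1433 the expected counts are:
  white: 1433 × 12/16 = 1074.75
  yellow: 1433 × 3/16 = 268.6875
  green: 1433 × 1/16 = 89.5625
χ² = Σ (O − E)² / E
  white: (1120 − 1074.75)² / 1074.75 = 1.9052
  yellow: (228 − 268.6875)² / 268.6875 = 6.1613
  green: (85 − 89.5625)² / 89.5625 = 0.2324
χ² = 1.9052 + 6.1613 + 0.2324 = 8.2989 ≈ 8.299

8.299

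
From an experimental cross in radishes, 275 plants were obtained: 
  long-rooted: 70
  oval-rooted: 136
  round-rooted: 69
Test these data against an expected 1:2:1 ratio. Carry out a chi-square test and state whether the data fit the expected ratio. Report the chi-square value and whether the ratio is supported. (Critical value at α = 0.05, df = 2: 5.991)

Total ratio parts = 4. Expected numbers out of 275:
  long-rooted: 275 × 1/4 = 68.75
  oval-rooted: 275 × 2/4 = 137.5
  round-rooted: 275 × 1/4 = 68.75
χ² = Σ (O − E)² / E
  long-rooted: (70 − 68.75)² / 68.75 = 0.0227
  oval-rooted: (136 − 137.5)² / 137.5 = 0.0164
  round-rooted: (69 − 68.75)² / 68.75 = 0.0009
χ² = 0.0227 + 0.0164 + 0.0009 = 0.040
Degrees of freedom = 3 − 1 = 2; critical value at α = 0.05 is 5.991.
Since 0.040 < 5.991, we fail to reject the null hypothesis — the data are consistent with the 1:2:1 ratio.

0.040; consistent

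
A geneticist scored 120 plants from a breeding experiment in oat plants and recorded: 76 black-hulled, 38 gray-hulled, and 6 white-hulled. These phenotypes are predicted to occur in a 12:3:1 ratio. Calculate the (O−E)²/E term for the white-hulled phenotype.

0.300

The 12:3:1 ratio has 16 parts, so with N = 120 the expected counts are:
  black-hulled: 120 × 12/16 = 90
  gray-hulled: 120 × 3/16 = 22.5
  white-hulled: 120 × 1/16 = 7.5
Contribution of white-hulled: (6 − 7.5)² / 7.5 = 0.3000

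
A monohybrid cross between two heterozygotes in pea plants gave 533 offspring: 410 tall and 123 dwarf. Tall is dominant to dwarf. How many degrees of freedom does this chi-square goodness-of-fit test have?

1

For a monohybrid cross between heterozygotes with complete dominance, the expected phenotypic ratio is 3:1.
A goodness-of-fit test with 2 phenotype classes has df = 2 − 1 = 1.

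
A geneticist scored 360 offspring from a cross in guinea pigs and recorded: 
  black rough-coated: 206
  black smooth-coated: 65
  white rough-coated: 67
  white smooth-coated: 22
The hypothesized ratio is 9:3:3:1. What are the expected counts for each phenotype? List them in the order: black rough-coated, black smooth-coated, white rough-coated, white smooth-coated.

202.5, 67.5, 67.5, 22.5

Expected counts for N = 360 under a 9:3:3:1 ratio (total parts = 16):
  black rough-coated: 360 × 9/16 = 202.5
  black smooth-coated: 360 × 3/16 = 67.5
  white rough-coated: 360 × 3/16 = 67.5
  white smooth-coated: 360 × 1/16 = 22.5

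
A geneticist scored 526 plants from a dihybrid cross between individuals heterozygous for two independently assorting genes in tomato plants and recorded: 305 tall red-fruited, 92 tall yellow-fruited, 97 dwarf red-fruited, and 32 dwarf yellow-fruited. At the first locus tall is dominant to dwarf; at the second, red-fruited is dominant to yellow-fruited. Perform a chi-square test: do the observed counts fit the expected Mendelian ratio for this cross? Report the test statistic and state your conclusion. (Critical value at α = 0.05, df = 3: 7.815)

0.777; consistent

A dihybrid F₂ with independent assortment and complete dominance at both loci gives a 9:3:3:1 phenotypic ratio.
Total ratio parts = 16. Expected numbers out of 526:
  tall red-fruited: 526 × 9/16 = 295.875
  tall yellow-fruited: 526 × 3/16 = 98.625
  dwarf red-fruited: 526 × 3/16 = 98.625
  dwarf yellow-fruited: 526 × 1/16 = 32.875
χ² = Σ (O − E)² / E
  tall red-fruited: (305 − 295.875)² / 295.875 = 0.2814
  tall yellow-fruited: (92 − 98.625)² / 98.625 = 0.4450
  dwarf red-fruited: (97 − 98.625)² / 98.625 = 0.0268
  dwarf yellow-fruited: (32 − 32.875)² / 32.875 = 0.0233
χ² = 0.2814 + 0.4450 + 0.0268 + 0.0233 = 0.7765 ≈ 0.777
Degrees of freedom = 4 − 1 = 3; critical value at α = 0.05 is 7.815.
Since 0.777 < 7.815, we fail to reject the null hypothesis — the data are consistent with the 9:3:3:1 ratio.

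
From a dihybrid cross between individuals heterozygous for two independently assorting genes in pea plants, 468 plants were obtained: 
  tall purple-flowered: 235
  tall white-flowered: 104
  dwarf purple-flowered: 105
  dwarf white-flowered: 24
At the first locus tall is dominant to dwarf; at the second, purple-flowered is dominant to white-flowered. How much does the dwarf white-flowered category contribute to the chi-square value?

A dihybrid F₂ with independent assortment and complete dominance at both loci gives a 9:3:3:1 phenotypic ratio.
The 9:3:3:1 ratio has 16 parts, so with N = 468 the expected counts are:
  tall purple-flowered: 468 × 9/16 = 263.25
  tall white-flowered: 468 × 3/16 = 87.75
  dwarf purple-flowered: 468 × 3/16 = 87.75
  dwarf white-flowered: 468 × 1/16 = 29.25
Contribution of dwarf white-flowered: (24 − 29.25)² / 29.25 = 0.9423

0.942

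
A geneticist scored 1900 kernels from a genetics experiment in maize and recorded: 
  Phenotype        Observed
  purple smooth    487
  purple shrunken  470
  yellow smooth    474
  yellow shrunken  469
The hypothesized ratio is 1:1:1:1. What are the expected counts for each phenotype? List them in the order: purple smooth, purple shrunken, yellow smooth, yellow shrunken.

475, 475, 475, 475

Under the 1:1:1:1 hypothesis (Σ ratio = 4, N = 1900):
  purple smooth: 1900 × 1/4 = 475
  purple shrunken: 1900 × 1/4 = 475
  yellow smooth: 1900 × 1/4 = 475
  yellow shrunken: 1900 × 1/4 = 475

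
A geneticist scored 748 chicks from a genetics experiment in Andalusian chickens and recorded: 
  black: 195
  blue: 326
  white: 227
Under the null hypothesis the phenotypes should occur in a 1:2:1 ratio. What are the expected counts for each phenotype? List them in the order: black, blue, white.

The 1:2:1 ratio has 4 parts, so with N = 748 the expected counts are:
  black: 748 × 1/4 = 187
  blue: 748 × 2/4 = 374
  white: 748 × 1/4 = 187

187, 374, 187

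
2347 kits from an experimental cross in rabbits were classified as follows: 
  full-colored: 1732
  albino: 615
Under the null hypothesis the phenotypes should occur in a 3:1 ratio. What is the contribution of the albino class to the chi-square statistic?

The 3:1 ratio has 4 parts, so with N = 2347 the expected counts are:
  full-colored: 2347 × 3/4 = 1760.25
  albino: 2347 × 1/4 = 586.75
Contribution of albino: (615 − 586.75)² / 586.75 = 1.3601

1.360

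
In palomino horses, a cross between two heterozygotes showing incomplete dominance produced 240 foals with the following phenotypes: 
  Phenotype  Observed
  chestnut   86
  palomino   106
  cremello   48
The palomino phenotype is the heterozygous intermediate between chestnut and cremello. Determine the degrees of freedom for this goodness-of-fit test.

2

With incomplete dominance, a heterozygote × heterozygote cross gives a 1:2:1 phenotypic ratio.
A goodness-of-fit test with 3 phenotype classes has df = 3 − 1 = 2.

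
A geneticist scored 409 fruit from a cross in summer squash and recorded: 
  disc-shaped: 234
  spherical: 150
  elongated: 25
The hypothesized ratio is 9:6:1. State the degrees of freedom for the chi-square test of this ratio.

A goodness-of-fit test with 3 phenotype classes has df = 3 − 1 = 2.

2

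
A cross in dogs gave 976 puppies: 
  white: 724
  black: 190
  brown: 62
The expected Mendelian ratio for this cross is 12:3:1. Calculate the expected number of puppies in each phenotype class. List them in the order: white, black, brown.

732, 183, 61

The 12:3:1 ratio has 16 parts, so with N = 976 the expected counts are:
  white: 976 × 12/16 = 732
  black: 976 × 3/16 = 183
  brown: 976 × 1/16 = 61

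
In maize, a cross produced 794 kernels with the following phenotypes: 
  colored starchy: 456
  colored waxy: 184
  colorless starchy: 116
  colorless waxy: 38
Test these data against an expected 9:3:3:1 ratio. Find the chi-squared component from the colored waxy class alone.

Expected counts for N = 794 under a 9:3:3:1 ratio (total parts = 16):
  colored starchy: 794 × 9/16 = 446.625
  colored waxy: 794 × 3/16 = 148.875
  colorless starchy: 794 × 3/16 = 148.875
  colorless waxy: 794 × 1/16 = 49.625
Contribution of colored waxy: (184 − 148.875)² / 148.875 = 8.2873

8.287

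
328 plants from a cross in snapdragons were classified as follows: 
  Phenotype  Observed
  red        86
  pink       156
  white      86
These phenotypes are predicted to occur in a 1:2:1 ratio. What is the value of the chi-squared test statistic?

0.780

Under the 1:2:1 hypothesis (Σ ratio = 4, N = 328):
  red: 328 × 1/4 = 82
  pink: 328 × 2/4 = 164
  white: 328 × 1/4 = 82
χ² = Σ (O − E)² / E
  red: (86 − 82)² / 82 = 0.1951
  pink: (156 − 164)² / 164 = 0.3902
  white: (86 − 82)² / 82 = 0.1951
χ² = 0.1951 + 0.3902 + 0.1951 = 0.7804 ≈ 0.780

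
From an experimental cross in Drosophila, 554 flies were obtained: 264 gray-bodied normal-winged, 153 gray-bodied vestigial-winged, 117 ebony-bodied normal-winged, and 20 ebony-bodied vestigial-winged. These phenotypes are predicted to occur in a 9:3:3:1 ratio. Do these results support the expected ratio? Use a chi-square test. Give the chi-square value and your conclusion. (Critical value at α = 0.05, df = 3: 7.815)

The 9:3:3:1 ratio has 16 parts, so with N = 554 the expected counts are:
  gray-bodied normal-winged: 554 × 9/16 = 311.625
  gray-bodied vestigial-winged: 554 × 3/16 = 103.875
  ebony-bodied normal-winged: 554 × 3/16 = 103.875
  ebony-bodied vestigial-winged: 554 × 1/16 = 34.625
χ² = Σ (O − E)² / E
  gray-bodied normal-winged: (264 − 311.625)² / 311.625 = 7.2784
  gray-bodied vestigial-winged: (153 − 103.875)² / 103.875 = 23.2324
  ebony-bodied normal-winged: (117 − 103.875)² / 103.875 = 1.6584
  ebony-bodied vestigial-winged: (20 − 34.625)² / 34.625 = 6.1773
χ² = 7.2784 + 23.2324 + 1.6584 + 6.1773 = 38.3465 ≈ 38.347
Degrees of freedom = 4 − 1 = 3; critical value at α = 0.05 is 7.815.
Since 38.347 > 7.815, we reject the null hypothesis — the data do not fit the 9:3:3:1 ratio.

38.347; not consistent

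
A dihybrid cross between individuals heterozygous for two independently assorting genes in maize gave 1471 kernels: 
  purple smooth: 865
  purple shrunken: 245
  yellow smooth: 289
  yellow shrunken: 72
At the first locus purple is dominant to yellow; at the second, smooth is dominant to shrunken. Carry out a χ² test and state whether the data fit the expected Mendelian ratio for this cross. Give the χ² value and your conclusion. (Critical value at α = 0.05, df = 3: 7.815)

10.102; not consistent

A dihybrid F₂ with independent assortment and complete dominance at both loci gives a 9:3:3:1 phenotypic ratio.
Under the 9:3:3:1 hypothesis (Σ ratio = 16, N = 1471):
  purple smooth: 1471 × 9/16 = 827.4375
  purple shrunken: 1471 × 3/16 = 275.8125
  yellow smooth: 1471 × 3/16 = 275.8125
  yellow shrunken: 1471 × 1/16 = 91.9375
χ² = Σ (O − E)² / E
  purple smooth: (865 − 827.4375)² / 827.4375 = 1.7052
  purple shrunken: (245 − 275.8125)² / 275.8125 = 3.4422
  yellow smooth: (289 − 275.8125)² / 275.8125 = 0.6305
  yellow shrunken: (72 − 91.9375)² / 91.9375 = 4.3236
χ² = 1.7052 + 3.4422 + 0.6305 + 4.3236 = 10.1015 ≈ 10.102
Degrees of freedom = 4 − 1 = 3; critical value at α = 0.05 is 7.815.
Since 10.102 > 7.815, we reject the null hypothesis — the data do not fit the 9:3:3:1 ratio.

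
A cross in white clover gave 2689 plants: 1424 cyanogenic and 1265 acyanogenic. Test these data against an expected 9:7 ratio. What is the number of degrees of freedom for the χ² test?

A goodness-of-fit test with 2 phenotype classes has df = 2 − 1 = 1.

1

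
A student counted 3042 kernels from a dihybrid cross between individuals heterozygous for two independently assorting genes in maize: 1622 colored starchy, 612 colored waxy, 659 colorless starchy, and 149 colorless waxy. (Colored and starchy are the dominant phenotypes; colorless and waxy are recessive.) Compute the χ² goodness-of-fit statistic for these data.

A dihybrid F₂ with independent assortment and complete dominance at both loci gives a 9:3:3:1 phenotypic ratio.
The 9:3:3:1 ratio has 16 parts, so with N = 3042 the expected counts are:
  colored starchy: 3042 × 9/16 = 1711.125
  colored waxy: 3042 × 3/16 = 570.375
  colorless starchy: 3042 × 3/16 = 570.375
  colorless waxy: 3042 × 1/16 = 190.125
χ² = Σ (O − E)² / E
  colored starchy: (1622 − 1711.125)² / 1711.125 = 4.6421
  colored waxy: (612 − 570.375)² / 570.375 = 3.0377
  colorless starchy: (659 − 570.375)² / 570.375 = 13.7706
  colorless waxy: (149 − 190.125)² / 190.125 = 8.8955
χ² = 4.6421 + 3.0377 + 13.7706 + 8.8955 = 30.3459 ≈ 30.346

30.346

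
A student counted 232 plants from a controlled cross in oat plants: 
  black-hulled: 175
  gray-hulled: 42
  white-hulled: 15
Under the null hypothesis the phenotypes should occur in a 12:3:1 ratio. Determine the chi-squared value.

Expected counts for N = 232 under a 12:3:1 ratio (total parts = 16):
  black-hulled: 232 × 12/16 = 174
  gray-hulled: 232 × 3/16 = 43.5
  white-hulled: 232 × 1/16 = 14.5
χ² = Σ (O − E)² / E
  black-hulled: (175 − 174)² / 174 = 0.0057
  gray-hulled: (42 − 43.5)² / 43.5 = 0.0517
  white-hulled: (15 − 14.5)² / 14.5 = 0.0172
χ² = 0.0057 + 0.0517 + 0.0172 = 0.0746 ≈ 0.075

0.075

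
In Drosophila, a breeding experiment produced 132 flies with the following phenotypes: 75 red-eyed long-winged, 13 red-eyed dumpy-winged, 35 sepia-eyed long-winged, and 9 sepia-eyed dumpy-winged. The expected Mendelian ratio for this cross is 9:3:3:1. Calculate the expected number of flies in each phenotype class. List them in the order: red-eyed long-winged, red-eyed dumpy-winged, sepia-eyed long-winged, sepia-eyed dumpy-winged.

Total ratio parts = 16. Expected numbers out of 132:
  red-eyed long-winged: 132 × 9/16 = 74.25
  red-eyed dumpy-winged: 132 × 3/16 = 24.75
  sepia-eyed long-winged: 132 × 3/16 = 24.75
  sepia-eyed dumpy-winged: 132 × 1/16 = 8.25

74.25, 24.75, 24.75, 8.25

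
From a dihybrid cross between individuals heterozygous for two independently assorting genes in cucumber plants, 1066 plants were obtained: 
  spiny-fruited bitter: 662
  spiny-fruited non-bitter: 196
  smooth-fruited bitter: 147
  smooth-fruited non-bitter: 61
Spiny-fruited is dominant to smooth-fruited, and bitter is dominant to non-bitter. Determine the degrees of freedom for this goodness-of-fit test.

A dihybrid F₂ with independent assortment and complete dominance at both loci gives a 9:3:3:1 phenotypic ratio.
A goodness-of-fit test with 4 phenotype classes has df = 4 − 1 = 3.

3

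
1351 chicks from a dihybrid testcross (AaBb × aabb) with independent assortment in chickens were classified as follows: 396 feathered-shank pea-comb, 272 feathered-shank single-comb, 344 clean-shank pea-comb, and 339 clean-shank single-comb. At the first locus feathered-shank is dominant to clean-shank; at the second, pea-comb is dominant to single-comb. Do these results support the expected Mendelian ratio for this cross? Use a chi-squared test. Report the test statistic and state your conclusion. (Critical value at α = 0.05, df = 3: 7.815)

22.966; not consistent

A dihybrid testcross with independent assortment gives a 1:1:1:1 ratio.
Expected counts for N = 1351 under a 1:1:1:1 ratio (total parts = 4):
  feathered-shank pea-comb: 1351 × 1/4 = 337.75
  feathered-shank single-comb: 1351 × 1/4 = 337.75
  clean-shank pea-comb: 1351 × 1/4 = 337.75
  clean-shank single-comb: 1351 × 1/4 = 337.75
χ² = Σ (O − E)² / E
  feathered-shank pea-comb: (396 − 337.75)² / 337.75 = 10.0461
  feathered-shank single-comb: (272 − 337.75)² / 337.75 = 12.7996
  clean-shank pea-comb: (344 − 337.75)² / 337.75 = 0.1157
  clean-shank single-comb: (339 − 337.75)² / 337.75 = 0.0046
χ² = 10.0461 + 12.7996 + 0.1157 + 0.0046 = 22.966
Degrees of freedom = 4 − 1 = 3; critical value at α = 0.05 is 7.815.
Since 22.966 > 7.815, we reject the null hypothesis — the data do not fit the 1:1:1:1 ratio.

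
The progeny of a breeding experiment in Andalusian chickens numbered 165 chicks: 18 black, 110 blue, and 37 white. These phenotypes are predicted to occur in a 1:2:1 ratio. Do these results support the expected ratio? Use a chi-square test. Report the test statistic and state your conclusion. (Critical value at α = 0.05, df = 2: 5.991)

22.709; not consistent

The 1:2:1 ratio has 4 parts, so with N = 165 the expected counts are:
  black: 165 × 1/4 = 41.25
  blue: 165 × 2/4 = 82.5
  white: 165 × 1/4 = 41.25
χ² = Σ (O − E)² / E
  black: (18 − 41.25)² / 41.25 = 13.1045
  blue: (110 − 82.5)² / 82.5 = 9.1667
  white: (37 − 41.25)² / 41.25 = 0.4379
χ² = 13.1045 + 9.1667 + 0.4379 = 22.7091 ≈ 22.709
Degrees of freedom = 3 − 1 = 2; critical value at α = 0.05 is 5.991.
Since 22.709 > 5.991, we reject the null hypothesis — the data do not fit the 1:2:1 ratio.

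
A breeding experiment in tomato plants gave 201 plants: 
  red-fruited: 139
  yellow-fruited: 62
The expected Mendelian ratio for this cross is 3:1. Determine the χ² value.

3.663

The 3:1 ratio has 4 parts, so with N = 201 the expected counts are:
  red-fruited: 201 × 3/4 = 150.75
  yellow-fruited: 201 × 1/4 = 50.25
χ² = Σ (O − E)² / E
  red-fruited: (139 − 150.75)² / 150.75 = 0.9158
  yellow-fruited: (62 − 50.25)² / 50.25 = 2.7475
χ² = 0.9158 + 2.7475 = 3.6633 ≈ 3.663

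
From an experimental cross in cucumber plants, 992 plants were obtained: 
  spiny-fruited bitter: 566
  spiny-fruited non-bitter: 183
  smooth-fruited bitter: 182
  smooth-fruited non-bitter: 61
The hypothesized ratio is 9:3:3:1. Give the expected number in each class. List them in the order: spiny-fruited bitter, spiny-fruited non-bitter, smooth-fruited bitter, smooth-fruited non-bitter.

Under the 9:3:3:1 hypothesis (Σ ratio = 16, N = 992):
  spiny-fruited bitter: 992 × 9/16 = 558
  spiny-fruited non-bitter: 992 × 3/16 = 186
  smooth-fruited bitter: 992 × 3/16 = 186
  smooth-fruited non-bitter: 992 × 1/16 = 62

558, 186, 186, 62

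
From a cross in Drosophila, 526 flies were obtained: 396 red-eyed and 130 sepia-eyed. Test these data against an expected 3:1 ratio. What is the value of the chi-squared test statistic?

0.023

Expected counts for N = 526 under a 3:1 ratio (total parts = 4):
  red-eyed: 526 × 3/4 = 394.5
  sepia-eyed: 526 × 1/4 = 131.5
χ² = Σ (O − E)² / E
  red-eyed: (396 − 394.5)² / 394.5 = 0.0057
  sepia-eyed: (130 − 131.5)² / 131.5 = 0.0171
χ² = 0.0057 + 0.0171 = 0.0228 ≈ 0.023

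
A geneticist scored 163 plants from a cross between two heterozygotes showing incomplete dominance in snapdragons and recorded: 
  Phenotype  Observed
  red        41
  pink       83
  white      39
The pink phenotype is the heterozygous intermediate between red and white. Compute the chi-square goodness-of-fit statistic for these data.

With incomplete dominance, a heterozygote × heterozygote cross gives a 1:2:1 phenotypic ratio.
The 1:2:1 ratio has 4 parts, so with N = 163 the expected counts are:
  red: 163 × 1/4 = 40.75
  pink: 163 × 2/4 = 81.5
  white: 163 × 1/4 = 40.75
χ² = Σ (O − E)² / E
  red: (41 − 40.75)² / 40.75 = 0.0015
  pink: (83 − 81.5)² / 81.5 = 0.0276
  white: (39 − 40.75)² / 40.75 = 0.0752
χ² = 0.0015 + 0.0276 + 0.0752 = 0.1043 ≈ 0.104

0.104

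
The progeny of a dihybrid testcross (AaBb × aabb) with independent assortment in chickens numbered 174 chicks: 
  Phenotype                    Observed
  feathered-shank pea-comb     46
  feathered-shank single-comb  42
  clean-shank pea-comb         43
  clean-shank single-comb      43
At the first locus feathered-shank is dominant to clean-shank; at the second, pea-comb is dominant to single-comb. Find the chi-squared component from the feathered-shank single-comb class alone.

0.052

A dihybrid testcross with independent assortment gives a 1:1:1:1 ratio.
The 1:1:1:1 ratio has 4 parts, so with N = 174 the expected counts are:
  feathered-shank pea-comb: 174 × 1/4 = 43.5
  feathered-shank single-comb: 174 × 1/4 = 43.5
  clean-shank pea-comb: 174 × 1/4 = 43.5
  clean-shank single-comb: 174 × 1/4 = 43.5
Contribution of feathered-shank single-comb: (42 − 43.5)² / 43.5 = 0.0517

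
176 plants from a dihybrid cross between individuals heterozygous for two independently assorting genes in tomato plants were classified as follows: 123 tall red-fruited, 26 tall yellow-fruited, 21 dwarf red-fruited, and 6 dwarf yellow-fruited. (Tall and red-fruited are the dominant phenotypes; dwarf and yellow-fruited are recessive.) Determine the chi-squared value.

13.939

A dihybrid F₂ with independent assortment and complete dominance at both loci gives a 9:3:3:1 phenotypic ratio.
Expected counts for N = 176 under a 9:3:3:1 ratio (total parts = 16):
  tall red-fruited: 176 × 9/16 = 99
  tall yellow-fruited: 176 × 3/16 = 33
  dwarf red-fruited: 176 × 3/16 = 33
  dwarf yellow-fruited: 176 × 1/16 = 11
χ² = Σ (O − E)² / E
  tall red-fruited: (123 − 99)² / 99 = 5.8182
  tall yellow-fruited: (26 − 33)² / 33 = 1.4848
  dwarf red-fruited: (21 − 33)² / 33 = 4.3636
  dwarf yellow-fruited: (6 − 11)² / 11 = 2.2727
χ² = 5.8182 + 1.4848 + 4.3636 + 2.2727 = 13.9393 ≈ 13.939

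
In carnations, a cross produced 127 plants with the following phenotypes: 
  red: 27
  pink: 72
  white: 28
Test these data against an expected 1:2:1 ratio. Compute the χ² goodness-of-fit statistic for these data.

Under the 1:2:1 hypothesis (Σ ratio = 4, N = 127):
  red: 127 × 1/4 = 31.75
  pink: 127 × 2/4 = 63.5
  white: 127 × 1/4 = 31.75
χ² = Σ (O − E)² / E
  red: (27 − 31.75)² / 31.75 = 0.7106
  pink: (72 − 63.5)² / 63.5 = 1.1378
  white: (28 − 31.75)² / 31.75 = 0.4429
χ² = 0.7106 + 1.1378 + 0.4429 = 2.2913 ≈ 2.291

2.291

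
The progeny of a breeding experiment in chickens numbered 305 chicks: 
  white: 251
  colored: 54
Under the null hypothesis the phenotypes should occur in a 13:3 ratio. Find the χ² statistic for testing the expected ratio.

The 13:3 ratio has 16 parts, so with N = 305 the expected counts are:
  white: 305 × 13/16 = 247.8125
  colored: 305 × 3/16 = 57.1875
χ² = Σ (O − E)² / E
  white: (251 − 247.8125)² / 247.8125 = 0.0410
  colored: (54 − 57.1875)² / 57.1875 = 0.1777
χ² = 0.0410 + 0.1777 = 0.2187 ≈ 0.219

0.219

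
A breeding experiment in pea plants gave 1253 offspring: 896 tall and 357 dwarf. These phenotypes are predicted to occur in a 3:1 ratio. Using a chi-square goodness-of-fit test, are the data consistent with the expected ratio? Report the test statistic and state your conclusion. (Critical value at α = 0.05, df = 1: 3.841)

8.147; not consistent

Total ratio parts = 4. Expected numbers out of 1253:
  tall: 1253 × 3/4 = 939.75
  dwarf: 1253 × 1/4 = 313.25
χ² = Σ (O − E)² / E
  tall: (896 − 939.75)² / 939.75 = 2.0368
  dwarf: (357 − 313.25)² / 313.25 = 6.1103
χ² = 2.0368 + 6.1103 = 8.1471 ≈ 8.147
Degrees of freedom = 2 − 1 = 1; critical value at α = 0.05 is 3.841.
Since 8.147 > 3.841, we reject the null hypothesis — the data do not fit the 3:1 ratio.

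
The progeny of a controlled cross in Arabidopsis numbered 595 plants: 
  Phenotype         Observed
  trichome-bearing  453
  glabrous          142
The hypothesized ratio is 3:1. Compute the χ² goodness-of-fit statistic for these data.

0.408

Under the 3:1 hypothesis (Σ ratio = 4, N = 595):
  trichome-bearing: 595 × 3/4 = 446.25
  glabrous: 595 × 1/4 = 148.75
χ² = Σ (O − E)² / E
  trichome-bearing: (453 − 446.25)² / 446.25 = 0.1021
  glabrous: (142 − 148.75)² / 148.75 = 0.3063
χ² = 0.1021 + 0.3063 = 0.4084 ≈ 0.408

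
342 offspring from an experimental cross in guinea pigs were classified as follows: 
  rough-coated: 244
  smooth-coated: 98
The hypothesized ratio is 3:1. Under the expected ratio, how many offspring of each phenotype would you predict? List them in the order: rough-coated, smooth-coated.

256.5, 85.5

Under the 3:1 hypothesis (Σ ratio = 4, N = 342):
  rough-coated: 342 × 3/4 = 256.5
  smooth-coated: 342 × 1/4 = 85.5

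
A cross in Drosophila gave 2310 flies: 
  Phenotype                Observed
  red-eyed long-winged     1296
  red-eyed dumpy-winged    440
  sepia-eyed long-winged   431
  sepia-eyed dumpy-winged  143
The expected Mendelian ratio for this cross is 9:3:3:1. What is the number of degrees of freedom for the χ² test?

3

A goodness-of-fit test with 4 phenotype classes has df = 4 − 1 = 3.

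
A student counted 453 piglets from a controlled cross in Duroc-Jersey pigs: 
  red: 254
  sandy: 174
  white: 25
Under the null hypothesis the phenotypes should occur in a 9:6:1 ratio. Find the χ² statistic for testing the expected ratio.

0.490

Expected counts for N = 453 under a 9:6:1 ratio (total parts = 16):
  red: 453 × 9/16 = 254.8125
  sandy: 453 × 6/16 = 169.875
  white: 453 × 1/16 = 28.3125
χ² = Σ (O − E)² / E
  red: (254 − 254.8125)² / 254.8125 = 0.0026
  sandy: (174 − 169.875)² / 169.875 = 0.1002
  white: (25 − 28.3125)² / 28.3125 = 0.3876
χ² = 0.0026 + 0.1002 + 0.3876 = 0.4904 ≈ 0.490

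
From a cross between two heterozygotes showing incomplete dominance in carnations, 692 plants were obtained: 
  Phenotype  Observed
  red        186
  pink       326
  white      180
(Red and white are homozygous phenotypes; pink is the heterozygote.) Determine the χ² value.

With incomplete dominance, a heterozygote × heterozygote cross gives a 1:2:1 phenotypic ratio.
The 1:2:1 ratio has 4 parts, so with N = 692 the expected counts are:
  red: 692 × 1/4 = 173
  pink: 692 × 2/4 = 346
  white: 692 × 1/4 = 173
χ² = Σ (O − E)² / E
  red: (186 − 173)² / 173 = 0.9769
  pink: (326 − 346)² / 346 = 1.1561
  white: (180 − 173)² / 173 = 0.2832
χ² = 0.9769 + 1.1561 + 0.2832 = 2.4162 ≈ 2.416

2.416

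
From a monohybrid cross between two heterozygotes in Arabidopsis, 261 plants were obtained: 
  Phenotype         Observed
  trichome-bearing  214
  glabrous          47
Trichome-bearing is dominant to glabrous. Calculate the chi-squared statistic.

6.806

For a monohybrid cross between heterozygotes with complete dominance, the expected phenotypic ratio is 3:1.
Under the 3:1 hypothesis (Σ ratio = 4, N = 261):
  trichome-bearing: 261 × 3/4 = 195.75
  glabrous: 261 × 1/4 = 65.25
χ² = Σ (O − E)² / E
  trichome-bearing: (214 − 195.75)² / 195.75 = 1.7015
  glabrous: (47 − 65.25)² / 65.25 = 5.1044
χ² = 1.7015 + 5.1044 = 6.8059 ≈ 6.806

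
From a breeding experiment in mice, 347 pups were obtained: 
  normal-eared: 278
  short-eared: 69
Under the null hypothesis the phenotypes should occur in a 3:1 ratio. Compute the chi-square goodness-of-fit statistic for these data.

Total ratio parts = 4. Expected numbers out of 347:
  normal-eared: 347 × 3/4 = 260.25
  short-eared: 347 × 1/4 = 86.75
χ² = Σ (O − E)² / E
  normal-eared: (278 − 260.25)² / 260.25 = 1.2106
  short-eared: (69 − 86.75)² / 86.75 = 3.6318
χ² = 1.2106 + 3.6318 = 4.8424 ≈ 4.842

4.842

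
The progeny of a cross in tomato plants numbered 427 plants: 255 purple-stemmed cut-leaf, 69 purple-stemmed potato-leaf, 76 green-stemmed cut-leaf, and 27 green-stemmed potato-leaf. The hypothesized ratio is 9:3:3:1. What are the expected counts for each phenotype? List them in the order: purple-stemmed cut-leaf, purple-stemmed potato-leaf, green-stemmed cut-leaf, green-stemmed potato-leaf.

240.1875, 80.0625, 80.0625, 26.6875

Under the 9:3:3:1 hypothesis (Σ ratio = 16, N = 427):
  purple-stemmed cut-leaf: 427 × 9/16 = 240.1875
  purple-stemmed potato-leaf: 427 × 3/16 = 80.0625
  green-stemmed cut-leaf: 427 × 3/16 = 80.0625
  green-stemmed potato-leaf: 427 × 1/16 = 26.6875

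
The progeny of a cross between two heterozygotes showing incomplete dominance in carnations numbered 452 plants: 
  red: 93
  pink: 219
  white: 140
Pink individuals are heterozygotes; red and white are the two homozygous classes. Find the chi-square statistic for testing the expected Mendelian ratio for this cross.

With incomplete dominance, a heterozygote × heterozygote cross gives a 1:2:1 phenotypic ratio.
Total ratio parts = 4. Expected numbers out of 452:
  red: 452 × 1/4 = 113
  pink: 452 × 2/4 = 226
  white: 452 × 1/4 = 113
χ² = Σ (O − E)² / E
  red: (93 − 113)² / 113 = 3.5398
  pink: (219 − 226)² / 226 = 0.2168
  white: (140 − 113)² / 113 = 6.4513
χ² = 3.5398 + 0.2168 + 6.4513 = 10.2079 ≈ 10.208

10.208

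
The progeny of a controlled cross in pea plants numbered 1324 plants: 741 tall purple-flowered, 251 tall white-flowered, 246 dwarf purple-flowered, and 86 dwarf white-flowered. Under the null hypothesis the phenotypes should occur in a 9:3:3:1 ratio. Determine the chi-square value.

Total ratio parts = 16. Expected numbers out of 1324:
  tall purple-flowered: 1324 × 9/16 = 744.75
  tall white-flowered: 1324 × 3/16 = 248.25
  dwarf purple-flowered: 1324 × 3/16 = 248.25
  dwarf white-flowered: 1324 × 1/16 = 82.75
χ² = Σ (O − E)² / E
  tall purple-flowered: (741 − 744.75)² / 744.75 = 0.0189
  tall white-flowered: (251 − 248.25)² / 248.25 = 0.0305
  dwarf purple-flowered: (246 − 248.25)² / 248.25 = 0.0204
  dwarf white-flowered: (86 − 82.75)² / 82.75 = 0.1276
χ² = 0.0189 + 0.0305 + 0.0204 + 0.1276 = 0.1974 ≈ 0.197

0.197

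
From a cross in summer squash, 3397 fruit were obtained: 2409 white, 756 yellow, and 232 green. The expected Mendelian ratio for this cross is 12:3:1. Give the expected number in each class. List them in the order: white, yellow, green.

2547.75, 636.9375, 212.3125

Expected counts for N = 3397 under a 12:3:1 ratio (total parts = 16):
  white: 3397 × 12/16 = 2547.75
  yellow: 3397 × 3/16 = 636.9375
  green: 3397 × 1/16 = 212.3125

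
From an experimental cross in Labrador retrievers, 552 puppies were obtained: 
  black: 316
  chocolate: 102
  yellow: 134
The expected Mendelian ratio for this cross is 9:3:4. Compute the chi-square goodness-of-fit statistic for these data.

Under the 9:3:4 hypothesis (Σ ratio = 16, N = 552):
  black: 552 × 9/16 = 310.5
  chocolate: 552 × 3/16 = 103.5
  yellow: 552 × 4/16 = 138
χ² = Σ (O − E)² / E
  black: (316 − 310.5)² / 310.5 = 0.0974
  chocolate: (102 − 103.5)² / 103.5 = 0.0217
  yellow: (134 − 138)² / 138 = 0.1159
χ² = 0.0974 + 0.0217 + 0.1159 = 0.235

0.235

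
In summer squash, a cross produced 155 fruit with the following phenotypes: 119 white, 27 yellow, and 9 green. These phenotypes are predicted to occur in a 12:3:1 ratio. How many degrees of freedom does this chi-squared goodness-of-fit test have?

A goodness-of-fit test with 3 phenotype classes has df = 3 − 1 = 2.

2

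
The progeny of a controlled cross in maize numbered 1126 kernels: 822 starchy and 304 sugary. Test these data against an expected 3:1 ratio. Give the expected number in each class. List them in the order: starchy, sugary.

844.5, 281.5

The 3:1 ratio has 4 parts, so with N = 1126 the expected counts are:
  starchy: 1126 × 3/4 = 844.5
  sugary: 1126 × 1/4 = 281.5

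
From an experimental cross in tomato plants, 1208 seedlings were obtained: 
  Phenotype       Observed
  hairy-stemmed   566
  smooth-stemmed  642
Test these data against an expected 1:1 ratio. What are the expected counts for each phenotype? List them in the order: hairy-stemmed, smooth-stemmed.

604, 604

Expected counts for N = 1208 under a 1:1 ratio (total parts = 2):
  hairy-stemmed: 1208 × 1/2 = 604
  smooth-stemmed: 1208 × 1/2 = 604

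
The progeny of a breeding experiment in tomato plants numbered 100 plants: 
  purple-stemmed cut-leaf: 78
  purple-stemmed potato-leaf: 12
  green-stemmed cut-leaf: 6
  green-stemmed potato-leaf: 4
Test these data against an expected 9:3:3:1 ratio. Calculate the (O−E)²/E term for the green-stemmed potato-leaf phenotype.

The 9:3:3:1 ratio has 16 parts, so with N = 100 the expected counts are:
  purple-stemmed cut-leaf: 100 × 9/16 = 56.25
  purple-stemmed potato-leaf: 100 × 3/16 = 18.75
  green-stemmed cut-leaf: 100 × 3/16 = 18.75
  green-stemmed potato-leaf: 100 × 1/16 = 6.25
Contribution of green-stemmed potato-leaf: (4 − 6.25)² / 6.25 = 0.8100

0.810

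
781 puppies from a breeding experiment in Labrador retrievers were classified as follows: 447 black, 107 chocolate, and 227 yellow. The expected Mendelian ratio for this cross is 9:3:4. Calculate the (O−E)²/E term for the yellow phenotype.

The 9:3:4 ratio has 16 parts, so with N = 781 the expected counts are:
  black: 781 × 9/16 = 439.3125
  chocolate: 781 × 3/16 = 146.4375
  yellow: 781 × 4/16 = 195.25
Contribution of yellow: (227 − 195.25)² / 195.25 = 5.1629

5.163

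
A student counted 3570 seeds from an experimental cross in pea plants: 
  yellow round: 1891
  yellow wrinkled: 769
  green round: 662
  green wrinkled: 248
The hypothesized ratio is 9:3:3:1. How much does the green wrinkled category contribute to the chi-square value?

The 9:3:3:1 ratio has 16 parts, so with N = 3570 the expected counts are:
  yellow round: 3570 × 9/16 = 2008.125
  yellow wrinkled: 3570 × 3/16 = 669.375
  green round: 3570 × 3/16 = 669.375
  green wrinkled: 3570 × 1/16 = 223.125
Contribution of green wrinkled: (248 − 223.125)² / 223.125 = 2.7732

2.773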